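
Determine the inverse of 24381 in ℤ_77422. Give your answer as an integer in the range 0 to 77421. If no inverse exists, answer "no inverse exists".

8323

gcd(77422, 24381) by repeated division:
77422 = 3×24381 + 4279
24381 = 5×4279 + 2986
4279 = 1×2986 + 1293
2986 = 2×1293 + 400
1293 = 3×400 + 93
400 = 4×93 + 28
93 = 3×28 + 9
28 = 3×9 + 1
9 = 9×1 + 0
Since gcd(24381, 77422) = 1, back-substitute to write 1 as a combination:
1 = 28 − 3·9
1 = −3·93 + 10·28
1 = 10·400 − 43·93
1 = −43·1293 + 139·400
1 = 139·2986 − 321·1293
1 = −321·4279 + 460·2986
1 = 460·24381 − 2621·4279
1 = −2621·77422 + 8323·24381
So 24381·8323 ≡ 1 (mod 77422).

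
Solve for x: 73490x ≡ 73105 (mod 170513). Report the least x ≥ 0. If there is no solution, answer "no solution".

61104

First find gcd(73490, 170513):
170513 = 2*73490 + 23533
73490 = 3*23533 + 2891
23533 = 8*2891 + 405
2891 = 7*405 + 56
405 = 7*56 + 13
56 = 4*13 + 4
13 = 3*4 + 1
4 = 4*1 + 0
gcd = 1, so a unique solution mod 170513 exists.
Back-substitute for the Bézout coefficients:
1 = 13 − 3·4
1 = −3·56 + 13·13
1 = 13·405 − 94·56
1 = −94·2891 + 671·405
1 = 671·23533 − 5462·2891
1 = −5462·73490 + 17057·23533
1 = 17057·170513 − 39576·73490
So 73490·(-39576) ≡ 1 (mod 170513), giving 73490⁻¹ ≡ 130937.
x ≡ 73490⁻¹·73105 ≡ 130937·73105 ≡ 61104 (mod 170513).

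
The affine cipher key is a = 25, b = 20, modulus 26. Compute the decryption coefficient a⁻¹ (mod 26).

25

Extended Euclidean algorithm:
26 = 1·25 + 1
25 = 25·1 + 0
gcd = 1, so the inverse exists. Back-substitute:
1 = 26 − 25
Hence 25⁻¹ ≡ -1 ≡ 25 (mod 26).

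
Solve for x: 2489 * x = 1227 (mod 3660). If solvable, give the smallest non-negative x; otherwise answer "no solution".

First find gcd(2489, 3660):
3660 = 1·2489 + 1171
2489 = 2·1171 + 147
1171 = 7·147 + 142
147 = 1·142 + 5
142 = 28·5 + 2
5 = 2·2 + 1
2 = 2·1 + 0
gcd = 1, so a unique solution mod 3660 exists.
Back-substitute for the Bézout coefficients:
1 = 5 − 2·2
1 = −2·142 + 57·5
1 = 57·147 − 59·142
1 = −59·1171 + 470·147
1 = 470·2489 − 999·1171
1 = −999·3660 + 1469·2489
So 2489·(1469) ≡ 1 (mod 3660), giving 2489⁻¹ ≡ 1469.
x ≡ 2489⁻¹·1227 ≡ 1469·1227 ≡ 1743 (mod 3660).

1743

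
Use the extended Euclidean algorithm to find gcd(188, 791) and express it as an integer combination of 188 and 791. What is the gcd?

1

Euclidean algorithm:
791 = 4*188 + 39
188 = 4*39 + 32
39 = 1*32 + 7
32 = 4*7 + 4
7 = 1*4 + 3
4 = 1*3 + 1
3 = 3*1 + 0
gcd(188, 791) = 1.
Back-substituting:
1 = 4 − 3
1 = −7 + 2·4
1 = 2·32 − 9·7
1 = −9·39 + 11·32
1 = 11·188 − 53·39
1 = −53·791 + 223·188
So 1 = (-53)·791 + (223)·188.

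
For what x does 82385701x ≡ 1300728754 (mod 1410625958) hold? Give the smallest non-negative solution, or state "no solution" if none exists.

First find gcd(82385701, 1410625958):
1410625958 = 17*82385701 + 10069041
82385701 = 8*10069041 + 1833373
10069041 = 5*1833373 + 902176
1833373 = 2*902176 + 29021
902176 = 31*29021 + 2525
29021 = 11*2525 + 1246
2525 = 2*1246 + 33
1246 = 37*33 + 25
33 = 1*25 + 8
25 = 3*8 + 1
8 = 8*1 + 0
gcd = 1, so a unique solution mod 1410625958 exists.
Back-substitute for the Bézout coefficients:
1 = 25 − 3·8
1 = −3·33 + 4·25
1 = 4·1246 − 151·33
1 = −151·2525 + 306·1246
1 = 306·29021 − 3517·2525
1 = −3517·902176 + 109333·29021
1 = 109333·1833373 − 222183·902176
1 = −222183·10069041 + 1220248·1833373
1 = 1220248·82385701 − 9984167·10069041
1 = −9984167·1410625958 + 170951087·82385701
So 82385701·(170951087) ≡ 1 (mod 1410625958), giving 82385701⁻¹ ≡ 170951087.
x ≡ 82385701⁻¹·1300728754 ≡ 170951087·1300728754 ≡ 113057424 (mod 1410625958).

113057424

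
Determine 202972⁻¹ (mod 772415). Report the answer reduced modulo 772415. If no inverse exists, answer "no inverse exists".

no inverse exists

Euclidean algorithm on 772415, 202972:
772415 = 3·202972 + 163499
202972 = 1·163499 + 39473
163499 = 4·39473 + 5607
39473 = 7·5607 + 224
5607 = 25·224 + 7
224 = 32·7 + 0
Since gcd = 7 > 1, 202972 is not a unit mod 772415.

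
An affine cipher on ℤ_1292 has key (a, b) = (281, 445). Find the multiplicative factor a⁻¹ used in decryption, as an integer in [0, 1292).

Run Euclid on (1292, 281):
1292 = 4*281 + 168
281 = 1*168 + 113
168 = 1*113 + 55
113 = 2*55 + 3
55 = 18*3 + 1
3 = 3*1 + 0
gcd = 1, so the inverse exists. Back-substitute:
1 = 55 − 18·3
1 = −18·113 + 37·55
1 = 37·168 − 55·113
1 = −55·281 + 92·168
1 = 92·1292 − 423·281
Thus 281·(-423) ≡ 1 (mod 1292); reducing, -423 mod 1292 = 869.

869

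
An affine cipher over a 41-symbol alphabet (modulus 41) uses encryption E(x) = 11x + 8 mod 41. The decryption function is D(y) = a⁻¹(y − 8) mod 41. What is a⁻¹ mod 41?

Extended Euclidean algorithm:
41 = 3×11 + 8
11 = 1×8 + 3
8 = 2×3 + 2
3 = 1×2 + 1
2 = 2×1 + 0
The gcd is 1. Working backward:
1 = 3 − 2
1 = −8 + 3·3
1 = 3·11 − 4·8
1 = −4·41 + 15·11
So 11·15 ≡ 1 (mod 41).

15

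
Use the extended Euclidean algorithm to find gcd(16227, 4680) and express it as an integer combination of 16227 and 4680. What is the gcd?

9

Apply Euclid's algorithm to 16227 and 4680:
16227 = 3·4680 + 2187
4680 = 2·2187 + 306
2187 = 7·306 + 45
306 = 6·45 + 36
45 = 1·36 + 9
36 = 4·9 + 0
gcd(16227, 4680) = 9.
Express as a combination:
9 = 45 − 36
9 = −306 + 7·45
9 = 7·2187 − 50·306
9 = −50·4680 + 107·2187
9 = 107·16227 − 371·4680
So 9 = (107)·16227 + (-371)·4680.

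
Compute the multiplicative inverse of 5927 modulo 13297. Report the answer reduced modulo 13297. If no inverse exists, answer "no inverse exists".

9694

Extended Euclidean algorithm:
13297 = 2*5927 + 1443
5927 = 4*1443 + 155
1443 = 9*155 + 48
155 = 3*48 + 11
48 = 4*11 + 4
11 = 2*4 + 3
4 = 1*3 + 1
3 = 3*1 + 0
gcd = 1, so the inverse exists. Back-substitute:
1 = 4 − 3
1 = −11 + 3·4
1 = 3·48 − 13·11
1 = −13·155 + 42·48
1 = 42·1443 − 391·155
1 = −391·5927 + 1606·1443
1 = 1606·13297 − 3603·5927
Thus 5927·(-3603) ≡ 1 (mod 13297); reducing, -3603 mod 13297 = 9694.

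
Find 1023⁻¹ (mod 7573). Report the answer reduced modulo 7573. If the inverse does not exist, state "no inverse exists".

Apply the Euclidean algorithm to 7573 and 1023:
7573 = 7·1023 + 412
1023 = 2·412 + 199
412 = 2·199 + 14
199 = 14·14 + 3
14 = 4·3 + 2
3 = 1·2 + 1
2 = 2·1 + 0
Since gcd(1023, 7573) = 1, back-substitute to write 1 as a combination:
1 = 3 − 2
1 = −14 + 5·3
1 = 5·199 − 71·14
1 = −71·412 + 147·199
1 = 147·1023 − 365·412
1 = −365·7573 + 2702·1023
So 1023·2702 ≡ 1 (mod 7573).

2702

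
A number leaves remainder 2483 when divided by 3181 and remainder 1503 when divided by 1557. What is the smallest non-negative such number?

769104

Write x = 2483 + 3181·k. Then 3181·k ≡ 1503 − 2483 ≡ 577 (mod 1557).
Need 3181⁻¹ mod 1557. Extended Euclid on (1557, 67):
1557 = 23·67 + 16
67 = 4·16 + 3
16 = 5·3 + 1
3 = 3·1 + 0
Back-substitute:
1 = 16 − 5·3
1 = −5·67 + 21·16
1 = 21·1557 − 488·67
3181⁻¹ ≡ 1069 (mod 1557), so k ≡ 1069·577 ≡ 241 (mod 1557).
x = 2483 + 3181·241 = 769104.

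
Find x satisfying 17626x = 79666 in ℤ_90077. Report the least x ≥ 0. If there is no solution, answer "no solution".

48697

First find gcd(17626, 90077):
90077 = 5·17626 + 1947
17626 = 9·1947 + 103
1947 = 18·103 + 93
103 = 1·93 + 10
93 = 9·10 + 3
10 = 3·3 + 1
3 = 3·1 + 0
gcd = 1, so a unique solution mod 90077 exists.
Back-substitute for the Bézout coefficients:
1 = 10 − 3·3
1 = −3·93 + 28·10
1 = 28·103 − 31·93
1 = −31·1947 + 586·103
1 = 586·17626 − 5305·1947
1 = −5305·90077 + 27111·17626
So 17626·(27111) ≡ 1 (mod 90077), giving 17626⁻¹ ≡ 27111.
x ≡ 17626⁻¹·79666 ≡ 27111·79666 ≡ 48697 (mod 90077).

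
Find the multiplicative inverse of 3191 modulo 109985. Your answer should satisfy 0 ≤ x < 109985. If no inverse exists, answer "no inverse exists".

Extended Euclidean algorithm:
109985 = 34*3191 + 1491
3191 = 2*1491 + 209
1491 = 7*209 + 28
209 = 7*28 + 13
28 = 2*13 + 2
13 = 6*2 + 1
2 = 2*1 + 0
gcd = 1, so the inverse exists. Back-substitute:
1 = 13 − 6·2
1 = −6·28 + 13·13
1 = 13·209 − 97·28
1 = −97·1491 + 692·209
1 = 692·3191 − 1481·1491
1 = −1481·109985 + 51046·3191
So 3191·51046 ≡ 1 (mod 109985).

51046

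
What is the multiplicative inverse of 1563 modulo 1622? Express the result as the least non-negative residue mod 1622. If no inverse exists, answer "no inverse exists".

Extended Euclidean algorithm:
1622 = 1×1563 + 59
1563 = 26×59 + 29
59 = 2×29 + 1
29 = 29×1 + 0
gcd = 1, so the inverse exists. Back-substitute:
1 = 59 − 2·29
1 = −2·1563 + 53·59
1 = 53·1622 − 55·1563
So 1563·(-55) ≡ 1 (mod 1622), and -55 ≡ 1567 (mod 1622).

1567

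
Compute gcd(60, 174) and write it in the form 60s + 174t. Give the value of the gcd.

Repeated division:
174 = 2×60 + 54
60 = 1×54 + 6
54 = 9×6 + 0
gcd(60, 174) = 6.
Express as a combination:
6 = 60 − 54
6 = −174 + 3·60
So 6 = (-1)·174 + (3)·60.

6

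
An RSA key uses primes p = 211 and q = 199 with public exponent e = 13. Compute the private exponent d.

6397

φ(n) = (p−1)(q−1) = 210·198 = 41580.
Need d with 13·d ≡ 1 (mod 41580). Apply the extended Euclidean algorithm:
41580 = 3198·13 + 6
13 = 2·6 + 1
6 = 6·1 + 0
Back-substitute:
1 = 13 − 2·6
1 = −2·41580 + 6397·13
So 13·6397 ≡ 1 (mod 41580), hence d = 6397.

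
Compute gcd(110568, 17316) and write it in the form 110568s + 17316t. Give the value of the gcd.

Euclidean algorithm:
110568 = 6×17316 + 6672
17316 = 2×6672 + 3972
6672 = 1×3972 + 2700
3972 = 1×2700 + 1272
2700 = 2×1272 + 156
1272 = 8×156 + 24
156 = 6×24 + 12
24 = 2×12 + 0
gcd(110568, 17316) = 12.
Express as a combination:
12 = 156 − 6·24
12 = −6·1272 + 49·156
12 = 49·2700 − 104·1272
12 = −104·3972 + 153·2700
12 = 153·6672 − 257·3972
12 = −257·17316 + 667·6672
12 = 667·110568 − 4259·17316
So 12 = (667)·110568 + (-4259)·17316.

12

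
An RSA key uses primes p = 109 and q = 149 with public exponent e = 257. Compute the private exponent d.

φ(n) = (p−1)(q−1) = 108·148 = 15984.
Need d with 257·d ≡ 1 (mod 15984). Apply the extended Euclidean algorithm:
15984 = 62·257 + 50
257 = 5·50 + 7
50 = 7·7 + 1
7 = 7·1 + 0
Back-substitute:
1 = 50 − 7·7
1 = −7·257 + 36·50
1 = 36·15984 − 2239·257
So 257·(-2239) ≡ 1 (mod 15984), hence d ≡ -2239 ≡ 13745 (mod 15984).

13745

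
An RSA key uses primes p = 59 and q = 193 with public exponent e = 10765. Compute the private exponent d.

1861

φ(n) = (p−1)(q−1) = 58·192 = 11136.
Need d with 10765·d ≡ 1 (mod 11136). Apply the extended Euclidean algorithm:
11136 = 1·10765 + 371
10765 = 29·371 + 6
371 = 61·6 + 5
6 = 1·5 + 1
5 = 5·1 + 0
Back-substitute:
1 = 6 − 5
1 = −371 + 62·6
1 = 62·10765 − 1799·371
1 = −1799·11136 + 1861·10765
So 10765·1861 ≡ 1 (mod 11136), hence d = 1861.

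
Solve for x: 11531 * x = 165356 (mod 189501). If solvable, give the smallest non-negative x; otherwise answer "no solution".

gcd(11531, 189501):
189501 = 16×11531 + 5005
11531 = 2×5005 + 1521
5005 = 3×1521 + 442
1521 = 3×442 + 195
442 = 2×195 + 52
195 = 3×52 + 39
52 = 1×39 + 13
39 = 3×13 + 0
gcd = 13, but 13 ∤ 165356, so the congruence has no solution.

no solution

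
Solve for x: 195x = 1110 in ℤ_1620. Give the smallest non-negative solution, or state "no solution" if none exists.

First find gcd(195, 1620):
1620 = 8·195 + 60
195 = 3·60 + 15
60 = 4·15 + 0
gcd = 15 and 15 | 1110, so solutions exist. Divide through by 15: 13x ≡ 74 (mod 108).
Now find 13⁻¹ mod 108:
108 = 8·13 + 4
13 = 3·4 + 1
4 = 4·1 + 0
Back-substitute:
1 = 13 − 3·4
1 = −3·108 + 25·13
So 13⁻¹ ≡ 25 (mod 108).
Then x ≡ 25·74 ≡ 14 (mod 108); the smallest non-negative solution is x = 14.

14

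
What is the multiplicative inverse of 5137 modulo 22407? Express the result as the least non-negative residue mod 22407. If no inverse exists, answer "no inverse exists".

no inverse exists

Compute gcd(5137, 22407):
22407 = 4×5137 + 1859
5137 = 2×1859 + 1419
1859 = 1×1419 + 440
1419 = 3×440 + 99
440 = 4×99 + 44
99 = 2×44 + 11
44 = 4×11 + 0
gcd(5137, 22407) = 11 ≠ 1, so 5137 has no multiplicative inverse modulo 22407.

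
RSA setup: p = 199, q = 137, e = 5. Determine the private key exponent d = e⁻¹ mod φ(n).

16157

φ(n) = (p−1)(q−1) = 198·136 = 26928.
Need d with 5·d ≡ 1 (mod 26928). Apply the extended Euclidean algorithm:
26928 = 5385×5 + 3
5 = 1×3 + 2
3 = 1×2 + 1
2 = 2×1 + 0
Back-substitute:
1 = 3 − 2
1 = −5 + 2·3
1 = 2·26928 − 10771·5
So 5·(-10771) ≡ 1 (mod 26928), hence d ≡ -10771 ≡ 16157 (mod 26928).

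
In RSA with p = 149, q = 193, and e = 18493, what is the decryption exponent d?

9493

φ(n) = (p−1)(q−1) = 148·192 = 28416.
Need d with 18493·d ≡ 1 (mod 28416). Apply the extended Euclidean algorithm:
28416 = 1·18493 + 9923
18493 = 1·9923 + 8570
9923 = 1·8570 + 1353
8570 = 6·1353 + 452
1353 = 2·452 + 449
452 = 1·449 + 3
449 = 149·3 + 2
3 = 1·2 + 1
2 = 2·1 + 0
Back-substitute:
1 = 3 − 2
1 = −449 + 150·3
1 = 150·452 − 151·449
1 = −151·1353 + 452·452
1 = 452·8570 − 2863·1353
1 = −2863·9923 + 3315·8570
1 = 3315·18493 − 6178·9923
1 = −6178·28416 + 9493·18493
So 18493·9493 ≡ 1 (mod 28416), hence d = 9493.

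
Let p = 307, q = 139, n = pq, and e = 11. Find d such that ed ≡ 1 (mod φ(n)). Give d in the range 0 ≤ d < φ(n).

φ(n) = (p−1)(q−1) = 306·138 = 42228.
Need d with 11·d ≡ 1 (mod 42228). Apply the extended Euclidean algorithm:
42228 = 3838·11 + 10
11 = 1·10 + 1
10 = 10·1 + 0
Back-substitute:
1 = 11 − 10
1 = −42228 + 3839·11
So 11·3839 ≡ 1 (mod 42228), hence d = 3839.

3839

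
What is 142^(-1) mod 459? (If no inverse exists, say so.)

139

Apply the Euclidean algorithm to 459 and 142:
459 = 3·142 + 33
142 = 4·33 + 10
33 = 3·10 + 3
10 = 3·3 + 1
3 = 3·1 + 0
Since gcd(142, 459) = 1, back-substitute to write 1 as a combination:
1 = 10 − 3·3
1 = −3·33 + 10·10
1 = 10·142 − 43·33
1 = −43·459 + 139·142
So 142·139 ≡ 1 (mod 459).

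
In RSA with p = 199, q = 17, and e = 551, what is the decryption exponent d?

23

φ(n) = (p−1)(q−1) = 198·16 = 3168.
Need d with 551·d ≡ 1 (mod 3168). Apply the extended Euclidean algorithm:
3168 = 5×551 + 413
551 = 1×413 + 138
413 = 2×138 + 137
138 = 1×137 + 1
137 = 137×1 + 0
Back-substitute:
1 = 138 − 137
1 = −413 + 3·138
1 = 3·551 − 4·413
1 = −4·3168 + 23·551
So 551·23 ≡ 1 (mod 3168), hence d = 23.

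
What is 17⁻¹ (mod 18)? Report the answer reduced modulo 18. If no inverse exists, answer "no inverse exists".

Apply the Euclidean algorithm to 18 and 17:
18 = 1*17 + 1
17 = 17*1 + 0
gcd = 1, so the inverse exists. Back-substitute:
1 = 18 − 17
Thus 17·(-1) ≡ 1 (mod 18); reducing, -1 mod 18 = 17.

17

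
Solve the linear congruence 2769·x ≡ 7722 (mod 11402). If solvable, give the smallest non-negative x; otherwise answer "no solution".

First find gcd(2769, 11402):
11402 = 4×2769 + 326
2769 = 8×326 + 161
326 = 2×161 + 4
161 = 40×4 + 1
4 = 4×1 + 0
gcd = 1, so a unique solution mod 11402 exists.
Back-substitute for the Bézout coefficients:
1 = 161 − 40·4
1 = −40·326 + 81·161
1 = 81·2769 − 688·326
1 = −688·11402 + 2833·2769
So 2769·(2833) ≡ 1 (mod 11402), giving 2769⁻¹ ≡ 2833.
x ≡ 2769⁻¹·7722 ≡ 2833·7722 ≡ 7390 (mod 11402).

7390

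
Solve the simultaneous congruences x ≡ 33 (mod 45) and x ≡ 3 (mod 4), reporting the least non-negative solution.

Write x = 33 + 45·k. Then 45·k ≡ 3 − 33 ≡ 2 (mod 4).
Need 45⁻¹ mod 4. Extended Euclid on (4, 1):
4 = 4·1 + 0
45⁻¹ ≡ 1 (mod 4), so k ≡ 1·2 ≡ 2 (mod 4).
x = 33 + 45·2 = 123.

123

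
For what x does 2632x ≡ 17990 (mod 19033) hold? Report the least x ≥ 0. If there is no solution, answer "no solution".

First find gcd(2632, 19033):
19033 = 7·2632 + 609
2632 = 4·609 + 196
609 = 3·196 + 21
196 = 9·21 + 7
21 = 3·7 + 0
gcd = 7 and 7 | 17990, so solutions exist. Divide through by 7: 376x ≡ 2570 (mod 2719).
Now find 376⁻¹ mod 2719:
2719 = 7*376 + 87
376 = 4*87 + 28
87 = 3*28 + 3
28 = 9*3 + 1
3 = 3*1 + 0
Back-substitute:
1 = 28 − 9·3
1 = −9·87 + 28·28
1 = 28·376 − 121·87
1 = −121·2719 + 875·376
So 376⁻¹ ≡ 875 (mod 2719).
Then x ≡ 875·2570 ≡ 137 (mod 2719); the smallest non-negative solution is x = 137.

137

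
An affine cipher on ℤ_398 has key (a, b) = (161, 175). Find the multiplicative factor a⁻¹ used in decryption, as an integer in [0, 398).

gcd(398, 161) by repeated division:
398 = 2*161 + 76
161 = 2*76 + 9
76 = 8*9 + 4
9 = 2*4 + 1
4 = 4*1 + 0
The gcd is 1. Working backward:
1 = 9 − 2·4
1 = −2·76 + 17·9
1 = 17·161 − 36·76
1 = −36·398 + 89·161
So 161·89 ≡ 1 (mod 398).

89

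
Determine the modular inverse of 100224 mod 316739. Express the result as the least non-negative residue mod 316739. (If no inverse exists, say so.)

Apply the Euclidean algorithm to 316739 and 100224:
316739 = 3·100224 + 16067
100224 = 6·16067 + 3822
16067 = 4·3822 + 779
3822 = 4·779 + 706
779 = 1·706 + 73
706 = 9·73 + 49
73 = 1·49 + 24
49 = 2·24 + 1
24 = 24·1 + 0
Since gcd(100224, 316739) = 1, back-substitute to write 1 as a combination:
1 = 49 − 2·24
1 = −2·73 + 3·49
1 = 3·706 − 29·73
1 = −29·779 + 32·706
1 = 32·3822 − 157·779
1 = −157·16067 + 660·3822
1 = 660·100224 − 4117·16067
1 = −4117·316739 + 13011·100224
So 100224·13011 ≡ 1 (mod 316739).

13011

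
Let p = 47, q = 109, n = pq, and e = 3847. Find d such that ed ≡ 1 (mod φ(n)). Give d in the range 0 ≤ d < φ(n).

φ(n) = (p−1)(q−1) = 46·108 = 4968.
Need d with 3847·d ≡ 1 (mod 4968). Apply the extended Euclidean algorithm:
4968 = 1*3847 + 1121
3847 = 3*1121 + 484
1121 = 2*484 + 153
484 = 3*153 + 25
153 = 6*25 + 3
25 = 8*3 + 1
3 = 3*1 + 0
Back-substitute:
1 = 25 − 8·3
1 = −8·153 + 49·25
1 = 49·484 − 155·153
1 = −155·1121 + 359·484
1 = 359·3847 − 1232·1121
1 = −1232·4968 + 1591·3847
So 3847·1591 ≡ 1 (mod 4968), hence d = 1591.

1591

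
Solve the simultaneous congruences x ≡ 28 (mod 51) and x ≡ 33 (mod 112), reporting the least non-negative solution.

Write x = 28 + 51·k. Then 51·k ≡ 33 − 28 ≡ 5 (mod 112).
Need 51⁻¹ mod 112. Extended Euclid on (112, 51):
112 = 2·51 + 10
51 = 5·10 + 1
10 = 10·1 + 0
Back-substitute:
1 = 51 − 5·10
1 = −5·112 + 11·51
51⁻¹ ≡ 11 (mod 112), so k ≡ 11·5 ≡ 55 (mod 112).
x = 28 + 51·55 = 2833.

2833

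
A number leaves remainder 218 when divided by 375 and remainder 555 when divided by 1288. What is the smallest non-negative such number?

Write x = 218 + 375·k. Then 375·k ≡ 555 − 218 ≡ 337 (mod 1288).
Need 375⁻¹ mod 1288. Extended Euclid on (1288, 375):
1288 = 3×375 + 163
375 = 2×163 + 49
163 = 3×49 + 16
49 = 3×16 + 1
16 = 16×1 + 0
Back-substitute:
1 = 49 − 3·16
1 = −3·163 + 10·49
1 = 10·375 − 23·163
1 = −23·1288 + 79·375
375⁻¹ ≡ 79 (mod 1288), so k ≡ 79·337 ≡ 863 (mod 1288).
x = 218 + 375·863 = 323843.

323843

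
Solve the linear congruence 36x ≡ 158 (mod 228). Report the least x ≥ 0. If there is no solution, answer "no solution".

gcd(36, 228):
228 = 6·36 + 12
36 = 3·12 + 0
gcd = 12, but 12 ∤ 158, so the congruence has no solution.

no solution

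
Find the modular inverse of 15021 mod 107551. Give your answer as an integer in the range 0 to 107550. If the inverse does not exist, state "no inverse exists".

87374

Apply the Euclidean algorithm to 107551 and 15021:
107551 = 7*15021 + 2404
15021 = 6*2404 + 597
2404 = 4*597 + 16
597 = 37*16 + 5
16 = 3*5 + 1
5 = 5*1 + 0
gcd = 1, so the inverse exists. Back-substitute:
1 = 16 − 3·5
1 = −3·597 + 112·16
1 = 112·2404 − 451·597
1 = −451·15021 + 2818·2404
1 = 2818·107551 − 20177·15021
So 15021·(-20177) ≡ 1 (mod 107551), and -20177 ≡ 87374 (mod 107551).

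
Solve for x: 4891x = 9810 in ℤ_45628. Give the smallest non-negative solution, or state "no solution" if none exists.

First find gcd(4891, 45628):
45628 = 9*4891 + 1609
4891 = 3*1609 + 64
1609 = 25*64 + 9
64 = 7*9 + 1
9 = 9*1 + 0
gcd = 1, so a unique solution mod 45628 exists.
Back-substitute for the Bézout coefficients:
1 = 64 − 7·9
1 = −7·1609 + 176·64
1 = 176·4891 − 535·1609
1 = −535·45628 + 4991·4891
So 4891·(4991) ≡ 1 (mod 45628), giving 4891⁻¹ ≡ 4991.
x ≡ 4891⁻¹·9810 ≡ 4991·9810 ≡ 2866 (mod 45628).

2866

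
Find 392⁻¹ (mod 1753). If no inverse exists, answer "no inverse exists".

1355

Run Euclid on (1753, 392):
1753 = 4*392 + 185
392 = 2*185 + 22
185 = 8*22 + 9
22 = 2*9 + 4
9 = 2*4 + 1
4 = 4*1 + 0
The gcd is 1. Working backward:
1 = 9 − 2·4
1 = −2·22 + 5·9
1 = 5·185 − 42·22
1 = −42·392 + 89·185
1 = 89·1753 − 398·392
Thus 392·(-398) ≡ 1 (mod 1753); reducing, -398 mod 1753 = 1355.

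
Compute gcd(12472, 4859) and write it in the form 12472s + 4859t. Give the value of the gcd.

1

Euclidean algorithm:
12472 = 2*4859 + 2754
4859 = 1*2754 + 2105
2754 = 1*2105 + 649
2105 = 3*649 + 158
649 = 4*158 + 17
158 = 9*17 + 5
17 = 3*5 + 2
5 = 2*2 + 1
2 = 2*1 + 0
gcd(12472, 4859) = 1.
Back-substituting:
1 = 5 − 2·2
1 = −2·17 + 7·5
1 = 7·158 − 65·17
1 = −65·649 + 267·158
1 = 267·2105 − 866·649
1 = −866·2754 + 1133·2105
1 = 1133·4859 − 1999·2754
1 = −1999·12472 + 5131·4859
So 1 = (-1999)·12472 + (5131)·4859.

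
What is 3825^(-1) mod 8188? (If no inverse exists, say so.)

5829

Extended Euclidean algorithm:
8188 = 2·3825 + 538
3825 = 7·538 + 59
538 = 9·59 + 7
59 = 8·7 + 3
7 = 2·3 + 1
3 = 3·1 + 0
The gcd is 1. Working backward:
1 = 7 − 2·3
1 = −2·59 + 17·7
1 = 17·538 − 155·59
1 = −155·3825 + 1102·538
1 = 1102·8188 − 2359·3825
Hence 3825⁻¹ ≡ -2359 ≡ 5829 (mod 8188).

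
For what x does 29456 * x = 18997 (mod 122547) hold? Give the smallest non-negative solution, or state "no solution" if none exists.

48764

First find gcd(29456, 122547):
122547 = 4·29456 + 4723
29456 = 6·4723 + 1118
4723 = 4·1118 + 251
1118 = 4·251 + 114
251 = 2·114 + 23
114 = 4·23 + 22
23 = 1·22 + 1
22 = 22·1 + 0
gcd = 1, so a unique solution mod 122547 exists.
Back-substitute for the Bézout coefficients:
1 = 23 − 22
1 = −114 + 5·23
1 = 5·251 − 11·114
1 = −11·1118 + 49·251
1 = 49·4723 − 207·1118
1 = −207·29456 + 1291·4723
1 = 1291·122547 − 5371·29456
So 29456·(-5371) ≡ 1 (mod 122547), giving 29456⁻¹ ≡ 117176.
x ≡ 29456⁻¹·18997 ≡ 117176·18997 ≡ 48764 (mod 122547).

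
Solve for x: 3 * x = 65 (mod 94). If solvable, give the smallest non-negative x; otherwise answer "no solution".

First find gcd(3, 94):
94 = 31×3 + 1
3 = 3×1 + 0
gcd = 1, so a unique solution mod 94 exists.
Back-substitute for the Bézout coefficients:
1 = 94 − 31·3
So 3·(-31) ≡ 1 (mod 94), giving 3⁻¹ ≡ 63.
x ≡ 3⁻¹·65 ≡ 63·65 ≡ 53 (mod 94).

53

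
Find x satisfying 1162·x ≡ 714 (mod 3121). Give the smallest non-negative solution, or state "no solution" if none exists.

2896

First find gcd(1162, 3121):
3121 = 2×1162 + 797
1162 = 1×797 + 365
797 = 2×365 + 67
365 = 5×67 + 30
67 = 2×30 + 7
30 = 4×7 + 2
7 = 3×2 + 1
2 = 2×1 + 0
gcd = 1, so a unique solution mod 3121 exists.
Back-substitute for the Bézout coefficients:
1 = 7 − 3·2
1 = −3·30 + 13·7
1 = 13·67 − 29·30
1 = −29·365 + 158·67
1 = 158·797 − 345·365
1 = −345·1162 + 503·797
1 = 503·3121 − 1351·1162
So 1162·(-1351) ≡ 1 (mod 3121), giving 1162⁻¹ ≡ 1770.
x ≡ 1162⁻¹·714 ≡ 1770·714 ≡ 2896 (mod 3121).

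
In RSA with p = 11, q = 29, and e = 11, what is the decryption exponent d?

51

φ(n) = (p−1)(q−1) = 10·28 = 280.
Need d with 11·d ≡ 1 (mod 280). Apply the extended Euclidean algorithm:
280 = 25·11 + 5
11 = 2·5 + 1
5 = 5·1 + 0
Back-substitute:
1 = 11 − 2·5
1 = −2·280 + 51·11
So 11·51 ≡ 1 (mod 280), hence d = 51.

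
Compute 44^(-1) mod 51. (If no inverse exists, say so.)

29

Run Euclid on (51, 44):
51 = 1*44 + 7
44 = 6*7 + 2
7 = 3*2 + 1
2 = 2*1 + 0
gcd = 1, so the inverse exists. Back-substitute:
1 = 7 − 3·2
1 = −3·44 + 19·7
1 = 19·51 − 22·44
Hence 44⁻¹ ≡ -22 ≡ 29 (mod 51).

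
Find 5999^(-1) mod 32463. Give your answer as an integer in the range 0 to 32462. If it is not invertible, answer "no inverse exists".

gcd(32463, 5999) by repeated division:
32463 = 5·5999 + 2468
5999 = 2·2468 + 1063
2468 = 2·1063 + 342
1063 = 3·342 + 37
342 = 9·37 + 9
37 = 4·9 + 1
9 = 9·1 + 0
gcd = 1, so the inverse exists. Back-substitute:
1 = 37 − 4·9
1 = −4·342 + 37·37
1 = 37·1063 − 115·342
1 = −115·2468 + 267·1063
1 = 267·5999 − 649·2468
1 = −649·32463 + 3512·5999
So 5999·3512 ≡ 1 (mod 32463).

3512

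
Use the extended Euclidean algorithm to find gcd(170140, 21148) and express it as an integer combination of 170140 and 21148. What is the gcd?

4

Repeated division:
170140 = 8×21148 + 956
21148 = 22×956 + 116
956 = 8×116 + 28
116 = 4×28 + 4
28 = 7×4 + 0
gcd(170140, 21148) = 4.
Express as a combination:
4 = 116 − 4·28
4 = −4·956 + 33·116
4 = 33·21148 − 730·956
4 = −730·170140 + 5873·21148
So 4 = (-730)·170140 + (5873)·21148.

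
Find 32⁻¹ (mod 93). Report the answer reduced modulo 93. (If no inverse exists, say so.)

32

Extended Euclidean algorithm:
93 = 2*32 + 29
32 = 1*29 + 3
29 = 9*3 + 2
3 = 1*2 + 1
2 = 2*1 + 0
Since gcd(32, 93) = 1, back-substitute to write 1 as a combination:
1 = 3 − 2
1 = −29 + 10·3
1 = 10·32 − 11·29
1 = −11·93 + 32·32
So 32·32 ≡ 1 (mod 93).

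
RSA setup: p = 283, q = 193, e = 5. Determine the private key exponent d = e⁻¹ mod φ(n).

10829

φ(n) = (p−1)(q−1) = 282·192 = 54144.
Need d with 5·d ≡ 1 (mod 54144). Apply the extended Euclidean algorithm:
54144 = 10828·5 + 4
5 = 1·4 + 1
4 = 4·1 + 0
Back-substitute:
1 = 5 − 4
1 = −54144 + 10829·5
So 5·10829 ≡ 1 (mod 54144), hence d = 10829.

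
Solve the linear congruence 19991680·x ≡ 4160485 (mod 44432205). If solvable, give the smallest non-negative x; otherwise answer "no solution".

First find gcd(19991680, 44432205):
44432205 = 2*19991680 + 4448845
19991680 = 4*4448845 + 2196300
4448845 = 2*2196300 + 56245
2196300 = 39*56245 + 2745
56245 = 20*2745 + 1345
2745 = 2*1345 + 55
1345 = 24*55 + 25
55 = 2*25 + 5
25 = 5*5 + 0
gcd = 5 and 5 | 4160485, so solutions exist. Divide through by 5: 3998336x ≡ 832097 (mod 8886441).
Now find 3998336⁻¹ mod 8886441:
8886441 = 2*3998336 + 889769
3998336 = 4*889769 + 439260
889769 = 2*439260 + 11249
439260 = 39*11249 + 549
11249 = 20*549 + 269
549 = 2*269 + 11
269 = 24*11 + 5
11 = 2*5 + 1
5 = 5*1 + 0
Back-substitute:
1 = 11 − 2·5
1 = −2·269 + 49·11
1 = 49·549 − 100·269
1 = −100·11249 + 2049·549
1 = 2049·439260 − 80011·11249
1 = −80011·889769 + 162071·439260
1 = 162071·3998336 − 728295·889769
1 = −728295·8886441 + 1618661·3998336
So 3998336⁻¹ ≡ 1618661 (mod 8886441).
Then x ≡ 1618661·832097 ≡ 645511 (mod 8886441); the smallest non-negative solution is x = 645511.

645511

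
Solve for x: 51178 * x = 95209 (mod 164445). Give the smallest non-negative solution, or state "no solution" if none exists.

First find gcd(51178, 164445):
164445 = 3*51178 + 10911
51178 = 4*10911 + 7534
10911 = 1*7534 + 3377
7534 = 2*3377 + 780
3377 = 4*780 + 257
780 = 3*257 + 9
257 = 28*9 + 5
9 = 1*5 + 4
5 = 1*4 + 1
4 = 4*1 + 0
gcd = 1, so a unique solution mod 164445 exists.
Back-substitute for the Bézout coefficients:
1 = 5 − 4
1 = −9 + 2·5
1 = 2·257 − 57·9
1 = −57·780 + 173·257
1 = 173·3377 − 749·780
1 = −749·7534 + 1671·3377
1 = 1671·10911 − 2420·7534
1 = −2420·51178 + 11351·10911
1 = 11351·164445 − 36473·51178
So 51178·(-36473) ≡ 1 (mod 164445), giving 51178⁻¹ ≡ 127972.
x ≡ 51178⁻¹·95209 ≡ 127972·95209 ≡ 27208 (mod 164445).

27208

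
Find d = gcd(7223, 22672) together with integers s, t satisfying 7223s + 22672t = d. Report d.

1

Euclidean algorithm:
22672 = 3×7223 + 1003
7223 = 7×1003 + 202
1003 = 4×202 + 195
202 = 1×195 + 7
195 = 27×7 + 6
7 = 1×6 + 1
6 = 6×1 + 0
gcd(7223, 22672) = 1.
Working backward:
1 = 7 − 6
1 = −195 + 28·7
1 = 28·202 − 29·195
1 = −29·1003 + 144·202
1 = 144·7223 − 1037·1003
1 = −1037·22672 + 3255·7223
So 1 = (-1037)·22672 + (3255)·7223.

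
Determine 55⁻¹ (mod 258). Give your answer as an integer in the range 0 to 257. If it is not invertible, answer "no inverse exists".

Apply the Euclidean algorithm to 258 and 55:
258 = 4×55 + 38
55 = 1×38 + 17
38 = 2×17 + 4
17 = 4×4 + 1
4 = 4×1 + 0
Since gcd(55, 258) = 1, back-substitute to write 1 as a combination:
1 = 17 − 4·4
1 = −4·38 + 9·17
1 = 9·55 − 13·38
1 = −13·258 + 61·55
So 55·61 ≡ 1 (mod 258).

61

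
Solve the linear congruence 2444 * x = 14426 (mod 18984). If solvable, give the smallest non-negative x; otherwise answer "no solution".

gcd(2444, 18984):
18984 = 7×2444 + 1876
2444 = 1×1876 + 568
1876 = 3×568 + 172
568 = 3×172 + 52
172 = 3×52 + 16
52 = 3×16 + 4
16 = 4×4 + 0
gcd = 4, but 4 ∤ 14426, so the congruence has no solution.

no solution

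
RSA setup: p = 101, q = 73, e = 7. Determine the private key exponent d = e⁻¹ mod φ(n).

5143

φ(n) = (p−1)(q−1) = 100·72 = 7200.
Need d with 7·d ≡ 1 (mod 7200). Apply the extended Euclidean algorithm:
7200 = 1028×7 + 4
7 = 1×4 + 3
4 = 1×3 + 1
3 = 3×1 + 0
Back-substitute:
1 = 4 − 3
1 = −7 + 2·4
1 = 2·7200 − 2057·7
So 7·(-2057) ≡ 1 (mod 7200), hence d ≡ -2057 ≡ 5143 (mod 7200).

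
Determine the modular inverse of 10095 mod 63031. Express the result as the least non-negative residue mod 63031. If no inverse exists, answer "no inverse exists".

gcd(63031, 10095) by repeated division:
63031 = 6*10095 + 2461
10095 = 4*2461 + 251
2461 = 9*251 + 202
251 = 1*202 + 49
202 = 4*49 + 6
49 = 8*6 + 1
6 = 6*1 + 0
Since gcd(10095, 63031) = 1, back-substitute to write 1 as a combination:
1 = 49 − 8·6
1 = −8·202 + 33·49
1 = 33·251 − 41·202
1 = −41·2461 + 402·251
1 = 402·10095 − 1649·2461
1 = −1649·63031 + 10296·10095
So 10095·10296 ≡ 1 (mod 63031).

10296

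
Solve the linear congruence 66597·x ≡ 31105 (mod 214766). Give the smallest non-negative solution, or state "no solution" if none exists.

106337

First find gcd(66597, 214766):
214766 = 3×66597 + 14975
66597 = 4×14975 + 6697
14975 = 2×6697 + 1581
6697 = 4×1581 + 373
1581 = 4×373 + 89
373 = 4×89 + 17
89 = 5×17 + 4
17 = 4×4 + 1
4 = 4×1 + 0
gcd = 1, so a unique solution mod 214766 exists.
Back-substitute for the Bézout coefficients:
1 = 17 − 4·4
1 = −4·89 + 21·17
1 = 21·373 − 88·89
1 = −88·1581 + 373·373
1 = 373·6697 − 1580·1581
1 = −1580·14975 + 3533·6697
1 = 3533·66597 − 15712·14975
1 = −15712·214766 + 50669·66597
So 66597·(50669) ≡ 1 (mod 214766), giving 66597⁻¹ ≡ 50669.
x ≡ 66597⁻¹·31105 ≡ 50669·31105 ≡ 106337 (mod 214766).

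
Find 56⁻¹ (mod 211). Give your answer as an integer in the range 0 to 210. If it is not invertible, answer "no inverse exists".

gcd(211, 56) by repeated division:
211 = 3·56 + 43
56 = 1·43 + 13
43 = 3·13 + 4
13 = 3·4 + 1
4 = 4·1 + 0
The gcd is 1. Working backward:
1 = 13 − 3·4
1 = −3·43 + 10·13
1 = 10·56 − 13·43
1 = −13·211 + 49·56
So 56·49 ≡ 1 (mod 211).

49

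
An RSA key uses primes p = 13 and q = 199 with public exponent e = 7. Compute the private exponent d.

φ(n) = (p−1)(q−1) = 12·198 = 2376.
Need d with 7·d ≡ 1 (mod 2376). Apply the extended Euclidean algorithm:
2376 = 339×7 + 3
7 = 2×3 + 1
3 = 3×1 + 0
Back-substitute:
1 = 7 − 2·3
1 = −2·2376 + 679·7
So 7·679 ≡ 1 (mod 2376), hence d = 679.

679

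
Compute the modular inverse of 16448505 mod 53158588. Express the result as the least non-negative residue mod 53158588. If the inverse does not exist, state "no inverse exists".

gcd(53158588, 16448505) by repeated division:
53158588 = 3×16448505 + 3813073
16448505 = 4×3813073 + 1196213
3813073 = 3×1196213 + 224434
1196213 = 5×224434 + 74043
224434 = 3×74043 + 2305
74043 = 32×2305 + 283
2305 = 8×283 + 41
283 = 6×41 + 37
41 = 1×37 + 4
37 = 9×4 + 1
4 = 4×1 + 0
The gcd is 1. Working backward:
1 = 37 − 9·4
1 = −9·41 + 10·37
1 = 10·283 − 69·41
1 = −69·2305 + 562·283
1 = 562·74043 − 18053·2305
1 = −18053·224434 + 54721·74043
1 = 54721·1196213 − 291658·224434
1 = −291658·3813073 + 929695·1196213
1 = 929695·16448505 − 4010438·3813073
1 = −4010438·53158588 + 12961009·16448505
So 16448505·12961009 ≡ 1 (mod 53158588).

12961009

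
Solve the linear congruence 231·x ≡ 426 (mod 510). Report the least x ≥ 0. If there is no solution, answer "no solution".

46

First find gcd(231, 510):
510 = 2*231 + 48
231 = 4*48 + 39
48 = 1*39 + 9
39 = 4*9 + 3
9 = 3*3 + 0
gcd = 3 and 3 | 426, so solutions exist. Divide through by 3: 77x ≡ 142 (mod 170).
Now find 77⁻¹ mod 170:
170 = 2·77 + 16
77 = 4·16 + 13
16 = 1·13 + 3
13 = 4·3 + 1
3 = 3·1 + 0
Back-substitute:
1 = 13 − 4·3
1 = −4·16 + 5·13
1 = 5·77 − 24·16
1 = −24·170 + 53·77
So 77⁻¹ ≡ 53 (mod 170).
Then x ≡ 53·142 ≡ 46 (mod 170); the smallest non-negative solution is x = 46.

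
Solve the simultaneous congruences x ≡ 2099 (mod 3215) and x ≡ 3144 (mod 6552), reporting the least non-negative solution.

Write x = 2099 + 3215·k. Then 3215·k ≡ 3144 − 2099 ≡ 1045 (mod 6552).
Need 3215⁻¹ mod 6552. Extended Euclid on (6552, 3215):
6552 = 2×3215 + 122
3215 = 26×122 + 43
122 = 2×43 + 36
43 = 1×36 + 7
36 = 5×7 + 1
7 = 7×1 + 0
Back-substitute:
1 = 36 − 5·7
1 = −5·43 + 6·36
1 = 6·122 − 17·43
1 = −17·3215 + 448·122
1 = 448·6552 − 913·3215
3215⁻¹ ≡ 5639 (mod 6552), so k ≡ 5639·1045 ≡ 2507 (mod 6552).
x = 2099 + 3215·2507 = 8062104.

8062104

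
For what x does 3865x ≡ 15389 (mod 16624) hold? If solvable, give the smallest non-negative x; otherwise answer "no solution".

15957

First find gcd(3865, 16624):
16624 = 4*3865 + 1164
3865 = 3*1164 + 373
1164 = 3*373 + 45
373 = 8*45 + 13
45 = 3*13 + 6
13 = 2*6 + 1
6 = 6*1 + 0
gcd = 1, so a unique solution mod 16624 exists.
Back-substitute for the Bézout coefficients:
1 = 13 − 2·6
1 = −2·45 + 7·13
1 = 7·373 − 58·45
1 = −58·1164 + 181·373
1 = 181·3865 − 601·1164
1 = −601·16624 + 2585·3865
So 3865·(2585) ≡ 1 (mod 16624), giving 3865⁻¹ ≡ 2585.
x ≡ 3865⁻¹·15389 ≡ 2585·15389 ≡ 15957 (mod 16624).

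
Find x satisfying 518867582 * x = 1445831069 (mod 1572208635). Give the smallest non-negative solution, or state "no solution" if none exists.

First find gcd(518867582, 1572208635):
1572208635 = 3×518867582 + 15605889
518867582 = 33×15605889 + 3873245
15605889 = 4×3873245 + 112909
3873245 = 34×112909 + 34339
112909 = 3×34339 + 9892
34339 = 3×9892 + 4663
9892 = 2×4663 + 566
4663 = 8×566 + 135
566 = 4×135 + 26
135 = 5×26 + 5
26 = 5×5 + 1
5 = 5×1 + 0
gcd = 1, so a unique solution mod 1572208635 exists.
Back-substitute for the Bézout coefficients:
1 = 26 − 5·5
1 = −5·135 + 26·26
1 = 26·566 − 109·135
1 = −109·4663 + 898·566
1 = 898·9892 − 1905·4663
1 = −1905·34339 + 6613·9892
1 = 6613·112909 − 21744·34339
1 = −21744·3873245 + 745909·112909
1 = 745909·15605889 − 3005380·3873245
1 = −3005380·518867582 + 99923449·15605889
1 = 99923449·1572208635 − 302775727·518867582
So 518867582·(-302775727) ≡ 1 (mod 1572208635), giving 518867582⁻¹ ≡ 1269432908.
x ≡ 518867582⁻¹·1445831069 ≡ 1269432908·1445831069 ≡ 982661992 (mod 1572208635).

982661992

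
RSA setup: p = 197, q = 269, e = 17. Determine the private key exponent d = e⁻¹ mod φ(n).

φ(n) = (p−1)(q−1) = 196·268 = 52528.
Need d with 17·d ≡ 1 (mod 52528). Apply the extended Euclidean algorithm:
52528 = 3089·17 + 15
17 = 1·15 + 2
15 = 7·2 + 1
2 = 2·1 + 0
Back-substitute:
1 = 15 − 7·2
1 = −7·17 + 8·15
1 = 8·52528 − 24719·17
So 17·(-24719) ≡ 1 (mod 52528), hence d ≡ -24719 ≡ 27809 (mod 52528).

27809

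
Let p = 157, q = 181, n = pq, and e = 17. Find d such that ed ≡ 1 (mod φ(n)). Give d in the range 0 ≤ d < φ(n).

21473

φ(n) = (p−1)(q−1) = 156·180 = 28080.
Need d with 17·d ≡ 1 (mod 28080). Apply the extended Euclidean algorithm:
28080 = 1651×17 + 13
17 = 1×13 + 4
13 = 3×4 + 1
4 = 4×1 + 0
Back-substitute:
1 = 13 − 3·4
1 = −3·17 + 4·13
1 = 4·28080 − 6607·17
So 17·(-6607) ≡ 1 (mod 28080), hence d ≡ -6607 ≡ 21473 (mod 28080).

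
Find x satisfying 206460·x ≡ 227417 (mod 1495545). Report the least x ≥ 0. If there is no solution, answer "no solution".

no solution

gcd(206460, 1495545):
1495545 = 7·206460 + 50325
206460 = 4·50325 + 5160
50325 = 9·5160 + 3885
5160 = 1·3885 + 1275
3885 = 3·1275 + 60
1275 = 21·60 + 15
60 = 4·15 + 0
gcd = 15, but 15 ∤ 227417, so the congruence has no solution.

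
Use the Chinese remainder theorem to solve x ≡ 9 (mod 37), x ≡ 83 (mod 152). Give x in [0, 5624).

Write x = 9 + 37·k. Then 37·k ≡ 83 − 9 ≡ 74 (mod 152).
Need 37⁻¹ mod 152. Extended Euclid on (152, 37):
152 = 4×37 + 4
37 = 9×4 + 1
4 = 4×1 + 0
Back-substitute:
1 = 37 − 9·4
1 = −9·152 + 37·37
37⁻¹ ≡ 37 (mod 152), so k ≡ 37·74 ≡ 2 (mod 152).
x = 9 + 37·2 = 83.

83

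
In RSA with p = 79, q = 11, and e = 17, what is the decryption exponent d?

413

φ(n) = (p−1)(q−1) = 78·10 = 780.
Need d with 17·d ≡ 1 (mod 780). Apply the extended Euclidean algorithm:
780 = 45×17 + 15
17 = 1×15 + 2
15 = 7×2 + 1
2 = 2×1 + 0
Back-substitute:
1 = 15 − 7·2
1 = −7·17 + 8·15
1 = 8·780 − 367·17
So 17·(-367) ≡ 1 (mod 780), hence d ≡ -367 ≡ 413 (mod 780).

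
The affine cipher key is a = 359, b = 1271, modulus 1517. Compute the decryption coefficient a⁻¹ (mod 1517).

Apply the Euclidean algorithm to 1517 and 359:
1517 = 4·359 + 81
359 = 4·81 + 35
81 = 2·35 + 11
35 = 3·11 + 2
11 = 5·2 + 1
2 = 2·1 + 0
gcd = 1, so the inverse exists. Back-substitute:
1 = 11 − 5·2
1 = −5·35 + 16·11
1 = 16·81 − 37·35
1 = −37·359 + 164·81
1 = 164·1517 − 693·359
Hence 359⁻¹ ≡ -693 ≡ 824 (mod 1517).

824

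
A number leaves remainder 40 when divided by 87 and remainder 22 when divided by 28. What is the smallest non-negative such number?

1954

Write x = 40 + 87·k. Then 87·k ≡ 22 − 40 ≡ 10 (mod 28).
Need 87⁻¹ mod 28. Extended Euclid on (28, 3):
28 = 9×3 + 1
3 = 3×1 + 0
Back-substitute:
1 = 28 − 9·3
87⁻¹ ≡ 19 (mod 28), so k ≡ 19·10 ≡ 22 (mod 28).
x = 40 + 87·22 = 1954.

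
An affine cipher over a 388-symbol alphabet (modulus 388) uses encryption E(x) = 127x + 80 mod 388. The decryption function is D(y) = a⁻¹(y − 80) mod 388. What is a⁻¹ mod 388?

55

Apply the Euclidean algorithm to 388 and 127:
388 = 3·127 + 7
127 = 18·7 + 1
7 = 7·1 + 0
gcd = 1, so the inverse exists. Back-substitute:
1 = 127 − 18·7
1 = −18·388 + 55·127
So 127·55 ≡ 1 (mod 388).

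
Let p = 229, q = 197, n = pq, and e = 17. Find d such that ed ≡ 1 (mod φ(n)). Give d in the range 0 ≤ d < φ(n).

18401

φ(n) = (p−1)(q−1) = 228·196 = 44688.
Need d with 17·d ≡ 1 (mod 44688). Apply the extended Euclidean algorithm:
44688 = 2628×17 + 12
17 = 1×12 + 5
12 = 2×5 + 2
5 = 2×2 + 1
2 = 2×1 + 0
Back-substitute:
1 = 5 − 2·2
1 = −2·12 + 5·5
1 = 5·17 − 7·12
1 = −7·44688 + 18401·17
So 17·18401 ≡ 1 (mod 44688), hence d = 18401.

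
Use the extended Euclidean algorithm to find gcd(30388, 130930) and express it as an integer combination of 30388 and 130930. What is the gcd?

Euclidean algorithm:
130930 = 4·30388 + 9378
30388 = 3·9378 + 2254
9378 = 4·2254 + 362
2254 = 6·362 + 82
362 = 4·82 + 34
82 = 2·34 + 14
34 = 2·14 + 6
14 = 2·6 + 2
6 = 3·2 + 0
gcd(30388, 130930) = 2.
Express as a combination:
2 = 14 − 2·6
2 = −2·34 + 5·14
2 = 5·82 − 12·34
2 = −12·362 + 53·82
2 = 53·2254 − 330·362
2 = −330·9378 + 1373·2254
2 = 1373·30388 − 4449·9378
2 = −4449·130930 + 19169·30388
So 2 = (-4449)·130930 + (19169)·30388.

2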